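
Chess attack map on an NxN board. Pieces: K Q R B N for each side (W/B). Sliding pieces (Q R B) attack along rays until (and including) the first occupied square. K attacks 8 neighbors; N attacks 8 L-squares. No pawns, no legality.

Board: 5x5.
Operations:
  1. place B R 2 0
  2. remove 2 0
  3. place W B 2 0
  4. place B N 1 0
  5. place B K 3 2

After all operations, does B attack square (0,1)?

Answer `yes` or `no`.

Op 1: place BR@(2,0)
Op 2: remove (2,0)
Op 3: place WB@(2,0)
Op 4: place BN@(1,0)
Op 5: place BK@(3,2)
Per-piece attacks for B:
  BN@(1,0): attacks (2,2) (3,1) (0,2)
  BK@(3,2): attacks (3,3) (3,1) (4,2) (2,2) (4,3) (4,1) (2,3) (2,1)
B attacks (0,1): no

Answer: no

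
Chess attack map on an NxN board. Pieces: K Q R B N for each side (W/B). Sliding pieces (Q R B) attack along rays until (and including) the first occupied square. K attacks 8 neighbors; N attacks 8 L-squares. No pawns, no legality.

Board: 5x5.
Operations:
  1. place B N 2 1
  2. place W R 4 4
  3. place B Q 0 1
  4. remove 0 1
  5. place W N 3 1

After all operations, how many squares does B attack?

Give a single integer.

Answer: 6

Derivation:
Op 1: place BN@(2,1)
Op 2: place WR@(4,4)
Op 3: place BQ@(0,1)
Op 4: remove (0,1)
Op 5: place WN@(3,1)
Per-piece attacks for B:
  BN@(2,1): attacks (3,3) (4,2) (1,3) (0,2) (4,0) (0,0)
Union (6 distinct): (0,0) (0,2) (1,3) (3,3) (4,0) (4,2)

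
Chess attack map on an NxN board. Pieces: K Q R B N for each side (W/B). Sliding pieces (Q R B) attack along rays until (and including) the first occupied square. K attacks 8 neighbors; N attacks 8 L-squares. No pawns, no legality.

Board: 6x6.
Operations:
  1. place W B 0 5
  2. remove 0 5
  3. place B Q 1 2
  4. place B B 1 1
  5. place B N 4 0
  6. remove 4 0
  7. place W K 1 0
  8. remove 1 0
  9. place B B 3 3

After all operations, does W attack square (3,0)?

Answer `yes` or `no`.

Answer: no

Derivation:
Op 1: place WB@(0,5)
Op 2: remove (0,5)
Op 3: place BQ@(1,2)
Op 4: place BB@(1,1)
Op 5: place BN@(4,0)
Op 6: remove (4,0)
Op 7: place WK@(1,0)
Op 8: remove (1,0)
Op 9: place BB@(3,3)
Per-piece attacks for W:
W attacks (3,0): no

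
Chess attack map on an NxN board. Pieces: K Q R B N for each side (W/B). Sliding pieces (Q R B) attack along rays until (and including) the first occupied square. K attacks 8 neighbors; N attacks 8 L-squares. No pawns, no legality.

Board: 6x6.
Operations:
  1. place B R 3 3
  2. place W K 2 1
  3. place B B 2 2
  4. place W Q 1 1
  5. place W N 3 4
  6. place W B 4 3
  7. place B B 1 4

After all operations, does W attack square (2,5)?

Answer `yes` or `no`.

Answer: no

Derivation:
Op 1: place BR@(3,3)
Op 2: place WK@(2,1)
Op 3: place BB@(2,2)
Op 4: place WQ@(1,1)
Op 5: place WN@(3,4)
Op 6: place WB@(4,3)
Op 7: place BB@(1,4)
Per-piece attacks for W:
  WQ@(1,1): attacks (1,2) (1,3) (1,4) (1,0) (2,1) (0,1) (2,2) (2,0) (0,2) (0,0) [ray(0,1) blocked at (1,4); ray(1,0) blocked at (2,1); ray(1,1) blocked at (2,2)]
  WK@(2,1): attacks (2,2) (2,0) (3,1) (1,1) (3,2) (3,0) (1,2) (1,0)
  WN@(3,4): attacks (5,5) (1,5) (4,2) (5,3) (2,2) (1,3)
  WB@(4,3): attacks (5,4) (5,2) (3,4) (3,2) (2,1) [ray(-1,1) blocked at (3,4); ray(-1,-1) blocked at (2,1)]
W attacks (2,5): no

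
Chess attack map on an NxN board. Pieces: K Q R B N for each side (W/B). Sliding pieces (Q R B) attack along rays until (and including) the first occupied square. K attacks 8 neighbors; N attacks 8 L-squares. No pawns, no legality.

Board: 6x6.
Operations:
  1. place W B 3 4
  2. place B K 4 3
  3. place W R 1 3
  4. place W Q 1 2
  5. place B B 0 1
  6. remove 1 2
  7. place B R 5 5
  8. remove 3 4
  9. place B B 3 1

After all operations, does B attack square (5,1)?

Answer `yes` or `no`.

Op 1: place WB@(3,4)
Op 2: place BK@(4,3)
Op 3: place WR@(1,3)
Op 4: place WQ@(1,2)
Op 5: place BB@(0,1)
Op 6: remove (1,2)
Op 7: place BR@(5,5)
Op 8: remove (3,4)
Op 9: place BB@(3,1)
Per-piece attacks for B:
  BB@(0,1): attacks (1,2) (2,3) (3,4) (4,5) (1,0)
  BB@(3,1): attacks (4,2) (5,3) (4,0) (2,2) (1,3) (2,0) [ray(-1,1) blocked at (1,3)]
  BK@(4,3): attacks (4,4) (4,2) (5,3) (3,3) (5,4) (5,2) (3,4) (3,2)
  BR@(5,5): attacks (5,4) (5,3) (5,2) (5,1) (5,0) (4,5) (3,5) (2,5) (1,5) (0,5)
B attacks (5,1): yes

Answer: yes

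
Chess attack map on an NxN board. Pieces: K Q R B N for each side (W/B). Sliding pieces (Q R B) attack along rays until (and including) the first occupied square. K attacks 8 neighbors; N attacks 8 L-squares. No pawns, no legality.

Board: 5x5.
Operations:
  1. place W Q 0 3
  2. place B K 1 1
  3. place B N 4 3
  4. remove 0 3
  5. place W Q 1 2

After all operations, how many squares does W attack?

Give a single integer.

Answer: 13

Derivation:
Op 1: place WQ@(0,3)
Op 2: place BK@(1,1)
Op 3: place BN@(4,3)
Op 4: remove (0,3)
Op 5: place WQ@(1,2)
Per-piece attacks for W:
  WQ@(1,2): attacks (1,3) (1,4) (1,1) (2,2) (3,2) (4,2) (0,2) (2,3) (3,4) (2,1) (3,0) (0,3) (0,1) [ray(0,-1) blocked at (1,1)]
Union (13 distinct): (0,1) (0,2) (0,3) (1,1) (1,3) (1,4) (2,1) (2,2) (2,3) (3,0) (3,2) (3,4) (4,2)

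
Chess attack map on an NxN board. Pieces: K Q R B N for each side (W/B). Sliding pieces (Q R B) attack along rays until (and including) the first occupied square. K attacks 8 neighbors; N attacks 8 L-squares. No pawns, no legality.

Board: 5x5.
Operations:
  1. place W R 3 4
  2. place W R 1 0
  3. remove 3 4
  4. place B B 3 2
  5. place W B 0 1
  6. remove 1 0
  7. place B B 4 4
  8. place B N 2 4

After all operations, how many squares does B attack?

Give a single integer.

Op 1: place WR@(3,4)
Op 2: place WR@(1,0)
Op 3: remove (3,4)
Op 4: place BB@(3,2)
Op 5: place WB@(0,1)
Op 6: remove (1,0)
Op 7: place BB@(4,4)
Op 8: place BN@(2,4)
Per-piece attacks for B:
  BN@(2,4): attacks (3,2) (4,3) (1,2) (0,3)
  BB@(3,2): attacks (4,3) (4,1) (2,3) (1,4) (2,1) (1,0)
  BB@(4,4): attacks (3,3) (2,2) (1,1) (0,0)
Union (13 distinct): (0,0) (0,3) (1,0) (1,1) (1,2) (1,4) (2,1) (2,2) (2,3) (3,2) (3,3) (4,1) (4,3)

Answer: 13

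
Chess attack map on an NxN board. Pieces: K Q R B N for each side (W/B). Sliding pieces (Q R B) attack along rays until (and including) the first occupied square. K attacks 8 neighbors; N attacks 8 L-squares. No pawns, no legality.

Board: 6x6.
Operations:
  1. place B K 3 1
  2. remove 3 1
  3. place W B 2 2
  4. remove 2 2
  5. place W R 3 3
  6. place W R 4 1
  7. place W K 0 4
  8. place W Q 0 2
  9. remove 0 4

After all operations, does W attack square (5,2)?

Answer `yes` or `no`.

Answer: yes

Derivation:
Op 1: place BK@(3,1)
Op 2: remove (3,1)
Op 3: place WB@(2,2)
Op 4: remove (2,2)
Op 5: place WR@(3,3)
Op 6: place WR@(4,1)
Op 7: place WK@(0,4)
Op 8: place WQ@(0,2)
Op 9: remove (0,4)
Per-piece attacks for W:
  WQ@(0,2): attacks (0,3) (0,4) (0,5) (0,1) (0,0) (1,2) (2,2) (3,2) (4,2) (5,2) (1,3) (2,4) (3,5) (1,1) (2,0)
  WR@(3,3): attacks (3,4) (3,5) (3,2) (3,1) (3,0) (4,3) (5,3) (2,3) (1,3) (0,3)
  WR@(4,1): attacks (4,2) (4,3) (4,4) (4,5) (4,0) (5,1) (3,1) (2,1) (1,1) (0,1)
W attacks (5,2): yes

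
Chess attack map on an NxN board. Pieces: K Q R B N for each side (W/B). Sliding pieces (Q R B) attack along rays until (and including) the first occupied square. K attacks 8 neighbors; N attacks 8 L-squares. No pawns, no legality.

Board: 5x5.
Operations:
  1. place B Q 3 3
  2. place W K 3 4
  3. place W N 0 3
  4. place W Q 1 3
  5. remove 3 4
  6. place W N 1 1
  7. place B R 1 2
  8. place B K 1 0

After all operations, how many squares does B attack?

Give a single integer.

Answer: 17

Derivation:
Op 1: place BQ@(3,3)
Op 2: place WK@(3,4)
Op 3: place WN@(0,3)
Op 4: place WQ@(1,3)
Op 5: remove (3,4)
Op 6: place WN@(1,1)
Op 7: place BR@(1,2)
Op 8: place BK@(1,0)
Per-piece attacks for B:
  BK@(1,0): attacks (1,1) (2,0) (0,0) (2,1) (0,1)
  BR@(1,2): attacks (1,3) (1,1) (2,2) (3,2) (4,2) (0,2) [ray(0,1) blocked at (1,3); ray(0,-1) blocked at (1,1)]
  BQ@(3,3): attacks (3,4) (3,2) (3,1) (3,0) (4,3) (2,3) (1,3) (4,4) (4,2) (2,4) (2,2) (1,1) [ray(-1,0) blocked at (1,3); ray(-1,-1) blocked at (1,1)]
Union (17 distinct): (0,0) (0,1) (0,2) (1,1) (1,3) (2,0) (2,1) (2,2) (2,3) (2,4) (3,0) (3,1) (3,2) (3,4) (4,2) (4,3) (4,4)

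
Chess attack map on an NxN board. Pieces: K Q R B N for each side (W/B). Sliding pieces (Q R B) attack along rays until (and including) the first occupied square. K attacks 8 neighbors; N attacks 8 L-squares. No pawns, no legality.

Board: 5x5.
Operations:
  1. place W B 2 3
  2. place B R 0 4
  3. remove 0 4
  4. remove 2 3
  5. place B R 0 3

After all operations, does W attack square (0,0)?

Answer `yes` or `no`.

Op 1: place WB@(2,3)
Op 2: place BR@(0,4)
Op 3: remove (0,4)
Op 4: remove (2,3)
Op 5: place BR@(0,3)
Per-piece attacks for W:
W attacks (0,0): no

Answer: no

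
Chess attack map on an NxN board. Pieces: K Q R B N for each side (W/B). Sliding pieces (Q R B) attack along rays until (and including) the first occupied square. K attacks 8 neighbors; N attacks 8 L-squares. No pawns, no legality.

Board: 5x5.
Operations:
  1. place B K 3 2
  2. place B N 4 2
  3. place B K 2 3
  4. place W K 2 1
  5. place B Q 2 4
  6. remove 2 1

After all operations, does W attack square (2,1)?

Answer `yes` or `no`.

Op 1: place BK@(3,2)
Op 2: place BN@(4,2)
Op 3: place BK@(2,3)
Op 4: place WK@(2,1)
Op 5: place BQ@(2,4)
Op 6: remove (2,1)
Per-piece attacks for W:
W attacks (2,1): no

Answer: no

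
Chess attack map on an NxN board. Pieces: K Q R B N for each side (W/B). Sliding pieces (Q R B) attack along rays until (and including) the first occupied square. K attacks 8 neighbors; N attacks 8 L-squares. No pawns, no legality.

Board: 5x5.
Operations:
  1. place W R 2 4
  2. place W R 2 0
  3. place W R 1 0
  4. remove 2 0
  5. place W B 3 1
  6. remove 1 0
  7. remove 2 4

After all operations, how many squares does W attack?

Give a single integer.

Answer: 6

Derivation:
Op 1: place WR@(2,4)
Op 2: place WR@(2,0)
Op 3: place WR@(1,0)
Op 4: remove (2,0)
Op 5: place WB@(3,1)
Op 6: remove (1,0)
Op 7: remove (2,4)
Per-piece attacks for W:
  WB@(3,1): attacks (4,2) (4,0) (2,2) (1,3) (0,4) (2,0)
Union (6 distinct): (0,4) (1,3) (2,0) (2,2) (4,0) (4,2)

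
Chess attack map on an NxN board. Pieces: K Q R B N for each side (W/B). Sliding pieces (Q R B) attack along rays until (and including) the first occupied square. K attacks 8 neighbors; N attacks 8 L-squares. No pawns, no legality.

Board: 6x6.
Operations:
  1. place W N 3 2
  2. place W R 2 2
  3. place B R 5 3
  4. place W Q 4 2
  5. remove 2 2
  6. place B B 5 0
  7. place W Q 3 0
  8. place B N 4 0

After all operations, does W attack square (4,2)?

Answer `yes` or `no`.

Op 1: place WN@(3,2)
Op 2: place WR@(2,2)
Op 3: place BR@(5,3)
Op 4: place WQ@(4,2)
Op 5: remove (2,2)
Op 6: place BB@(5,0)
Op 7: place WQ@(3,0)
Op 8: place BN@(4,0)
Per-piece attacks for W:
  WQ@(3,0): attacks (3,1) (3,2) (4,0) (2,0) (1,0) (0,0) (4,1) (5,2) (2,1) (1,2) (0,3) [ray(0,1) blocked at (3,2); ray(1,0) blocked at (4,0)]
  WN@(3,2): attacks (4,4) (5,3) (2,4) (1,3) (4,0) (5,1) (2,0) (1,1)
  WQ@(4,2): attacks (4,3) (4,4) (4,5) (4,1) (4,0) (5,2) (3,2) (5,3) (5,1) (3,3) (2,4) (1,5) (3,1) (2,0) [ray(0,-1) blocked at (4,0); ray(-1,0) blocked at (3,2); ray(1,1) blocked at (5,3)]
W attacks (4,2): no

Answer: no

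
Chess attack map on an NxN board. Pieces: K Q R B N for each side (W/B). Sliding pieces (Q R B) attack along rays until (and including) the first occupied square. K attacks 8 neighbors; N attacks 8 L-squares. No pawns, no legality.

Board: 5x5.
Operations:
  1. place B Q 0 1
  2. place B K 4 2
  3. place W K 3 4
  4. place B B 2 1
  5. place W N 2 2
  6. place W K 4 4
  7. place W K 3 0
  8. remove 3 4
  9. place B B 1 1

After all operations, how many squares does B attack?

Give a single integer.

Answer: 17

Derivation:
Op 1: place BQ@(0,1)
Op 2: place BK@(4,2)
Op 3: place WK@(3,4)
Op 4: place BB@(2,1)
Op 5: place WN@(2,2)
Op 6: place WK@(4,4)
Op 7: place WK@(3,0)
Op 8: remove (3,4)
Op 9: place BB@(1,1)
Per-piece attacks for B:
  BQ@(0,1): attacks (0,2) (0,3) (0,4) (0,0) (1,1) (1,2) (2,3) (3,4) (1,0) [ray(1,0) blocked at (1,1)]
  BB@(1,1): attacks (2,2) (2,0) (0,2) (0,0) [ray(1,1) blocked at (2,2)]
  BB@(2,1): attacks (3,2) (4,3) (3,0) (1,2) (0,3) (1,0) [ray(1,-1) blocked at (3,0)]
  BK@(4,2): attacks (4,3) (4,1) (3,2) (3,3) (3,1)
Union (17 distinct): (0,0) (0,2) (0,3) (0,4) (1,0) (1,1) (1,2) (2,0) (2,2) (2,3) (3,0) (3,1) (3,2) (3,3) (3,4) (4,1) (4,3)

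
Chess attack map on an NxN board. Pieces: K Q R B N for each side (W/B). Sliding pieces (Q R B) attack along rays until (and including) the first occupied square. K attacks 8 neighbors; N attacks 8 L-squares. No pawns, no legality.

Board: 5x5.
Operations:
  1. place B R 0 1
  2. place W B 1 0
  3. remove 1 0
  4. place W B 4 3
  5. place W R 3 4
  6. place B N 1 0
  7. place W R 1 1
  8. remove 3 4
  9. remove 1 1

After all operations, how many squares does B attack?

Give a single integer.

Op 1: place BR@(0,1)
Op 2: place WB@(1,0)
Op 3: remove (1,0)
Op 4: place WB@(4,3)
Op 5: place WR@(3,4)
Op 6: place BN@(1,0)
Op 7: place WR@(1,1)
Op 8: remove (3,4)
Op 9: remove (1,1)
Per-piece attacks for B:
  BR@(0,1): attacks (0,2) (0,3) (0,4) (0,0) (1,1) (2,1) (3,1) (4,1)
  BN@(1,0): attacks (2,2) (3,1) (0,2)
Union (9 distinct): (0,0) (0,2) (0,3) (0,4) (1,1) (2,1) (2,2) (3,1) (4,1)

Answer: 9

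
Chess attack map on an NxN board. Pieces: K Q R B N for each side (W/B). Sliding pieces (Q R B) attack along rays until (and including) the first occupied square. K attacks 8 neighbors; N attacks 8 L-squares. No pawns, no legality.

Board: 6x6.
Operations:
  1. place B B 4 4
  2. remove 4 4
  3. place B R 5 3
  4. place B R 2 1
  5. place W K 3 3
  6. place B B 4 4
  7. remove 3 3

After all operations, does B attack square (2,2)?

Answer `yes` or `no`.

Op 1: place BB@(4,4)
Op 2: remove (4,4)
Op 3: place BR@(5,3)
Op 4: place BR@(2,1)
Op 5: place WK@(3,3)
Op 6: place BB@(4,4)
Op 7: remove (3,3)
Per-piece attacks for B:
  BR@(2,1): attacks (2,2) (2,3) (2,4) (2,5) (2,0) (3,1) (4,1) (5,1) (1,1) (0,1)
  BB@(4,4): attacks (5,5) (5,3) (3,5) (3,3) (2,2) (1,1) (0,0) [ray(1,-1) blocked at (5,3)]
  BR@(5,3): attacks (5,4) (5,5) (5,2) (5,1) (5,0) (4,3) (3,3) (2,3) (1,3) (0,3)
B attacks (2,2): yes

Answer: yes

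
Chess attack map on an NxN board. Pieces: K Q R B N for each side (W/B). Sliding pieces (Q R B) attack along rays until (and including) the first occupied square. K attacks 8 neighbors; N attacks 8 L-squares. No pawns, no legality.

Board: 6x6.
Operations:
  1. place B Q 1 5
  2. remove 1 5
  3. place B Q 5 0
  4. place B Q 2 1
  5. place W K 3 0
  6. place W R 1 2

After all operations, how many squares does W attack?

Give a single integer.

Answer: 15

Derivation:
Op 1: place BQ@(1,5)
Op 2: remove (1,5)
Op 3: place BQ@(5,0)
Op 4: place BQ@(2,1)
Op 5: place WK@(3,0)
Op 6: place WR@(1,2)
Per-piece attacks for W:
  WR@(1,2): attacks (1,3) (1,4) (1,5) (1,1) (1,0) (2,2) (3,2) (4,2) (5,2) (0,2)
  WK@(3,0): attacks (3,1) (4,0) (2,0) (4,1) (2,1)
Union (15 distinct): (0,2) (1,0) (1,1) (1,3) (1,4) (1,5) (2,0) (2,1) (2,2) (3,1) (3,2) (4,0) (4,1) (4,2) (5,2)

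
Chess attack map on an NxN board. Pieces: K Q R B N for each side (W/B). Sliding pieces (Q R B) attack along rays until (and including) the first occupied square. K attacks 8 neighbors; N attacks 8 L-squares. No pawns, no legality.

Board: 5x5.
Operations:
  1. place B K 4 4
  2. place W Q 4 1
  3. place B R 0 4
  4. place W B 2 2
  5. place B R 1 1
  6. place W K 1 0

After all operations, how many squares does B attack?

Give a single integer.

Answer: 16

Derivation:
Op 1: place BK@(4,4)
Op 2: place WQ@(4,1)
Op 3: place BR@(0,4)
Op 4: place WB@(2,2)
Op 5: place BR@(1,1)
Op 6: place WK@(1,0)
Per-piece attacks for B:
  BR@(0,4): attacks (0,3) (0,2) (0,1) (0,0) (1,4) (2,4) (3,4) (4,4) [ray(1,0) blocked at (4,4)]
  BR@(1,1): attacks (1,2) (1,3) (1,4) (1,0) (2,1) (3,1) (4,1) (0,1) [ray(0,-1) blocked at (1,0); ray(1,0) blocked at (4,1)]
  BK@(4,4): attacks (4,3) (3,4) (3,3)
Union (16 distinct): (0,0) (0,1) (0,2) (0,3) (1,0) (1,2) (1,3) (1,4) (2,1) (2,4) (3,1) (3,3) (3,4) (4,1) (4,3) (4,4)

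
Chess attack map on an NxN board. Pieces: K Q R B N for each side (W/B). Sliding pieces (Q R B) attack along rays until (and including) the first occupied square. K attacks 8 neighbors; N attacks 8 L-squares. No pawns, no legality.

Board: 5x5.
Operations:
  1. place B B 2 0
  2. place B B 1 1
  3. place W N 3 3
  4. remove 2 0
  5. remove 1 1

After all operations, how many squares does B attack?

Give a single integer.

Op 1: place BB@(2,0)
Op 2: place BB@(1,1)
Op 3: place WN@(3,3)
Op 4: remove (2,0)
Op 5: remove (1,1)
Per-piece attacks for B:
Union (0 distinct): (none)

Answer: 0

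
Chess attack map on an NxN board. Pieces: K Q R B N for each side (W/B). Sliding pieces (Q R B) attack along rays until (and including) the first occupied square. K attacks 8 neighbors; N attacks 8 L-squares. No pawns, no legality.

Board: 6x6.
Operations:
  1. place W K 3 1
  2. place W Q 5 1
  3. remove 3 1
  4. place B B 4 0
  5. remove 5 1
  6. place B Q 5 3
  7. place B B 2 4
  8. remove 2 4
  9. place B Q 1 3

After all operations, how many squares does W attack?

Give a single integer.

Op 1: place WK@(3,1)
Op 2: place WQ@(5,1)
Op 3: remove (3,1)
Op 4: place BB@(4,0)
Op 5: remove (5,1)
Op 6: place BQ@(5,3)
Op 7: place BB@(2,4)
Op 8: remove (2,4)
Op 9: place BQ@(1,3)
Per-piece attacks for W:
Union (0 distinct): (none)

Answer: 0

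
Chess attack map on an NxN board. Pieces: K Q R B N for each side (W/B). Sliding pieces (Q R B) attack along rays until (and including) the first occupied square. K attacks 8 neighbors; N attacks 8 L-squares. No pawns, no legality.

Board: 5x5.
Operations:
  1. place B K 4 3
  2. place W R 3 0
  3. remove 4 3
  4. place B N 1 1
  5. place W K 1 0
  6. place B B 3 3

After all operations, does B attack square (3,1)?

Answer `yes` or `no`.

Op 1: place BK@(4,3)
Op 2: place WR@(3,0)
Op 3: remove (4,3)
Op 4: place BN@(1,1)
Op 5: place WK@(1,0)
Op 6: place BB@(3,3)
Per-piece attacks for B:
  BN@(1,1): attacks (2,3) (3,2) (0,3) (3,0)
  BB@(3,3): attacks (4,4) (4,2) (2,4) (2,2) (1,1) [ray(-1,-1) blocked at (1,1)]
B attacks (3,1): no

Answer: no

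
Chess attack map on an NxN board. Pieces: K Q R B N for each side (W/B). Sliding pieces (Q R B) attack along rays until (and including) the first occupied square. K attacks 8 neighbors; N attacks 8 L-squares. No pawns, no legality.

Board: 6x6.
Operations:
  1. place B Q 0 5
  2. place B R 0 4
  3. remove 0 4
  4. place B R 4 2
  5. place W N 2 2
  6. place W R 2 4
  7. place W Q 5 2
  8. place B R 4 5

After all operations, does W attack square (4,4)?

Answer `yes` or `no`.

Op 1: place BQ@(0,5)
Op 2: place BR@(0,4)
Op 3: remove (0,4)
Op 4: place BR@(4,2)
Op 5: place WN@(2,2)
Op 6: place WR@(2,4)
Op 7: place WQ@(5,2)
Op 8: place BR@(4,5)
Per-piece attacks for W:
  WN@(2,2): attacks (3,4) (4,3) (1,4) (0,3) (3,0) (4,1) (1,0) (0,1)
  WR@(2,4): attacks (2,5) (2,3) (2,2) (3,4) (4,4) (5,4) (1,4) (0,4) [ray(0,-1) blocked at (2,2)]
  WQ@(5,2): attacks (5,3) (5,4) (5,5) (5,1) (5,0) (4,2) (4,3) (3,4) (2,5) (4,1) (3,0) [ray(-1,0) blocked at (4,2)]
W attacks (4,4): yes

Answer: yes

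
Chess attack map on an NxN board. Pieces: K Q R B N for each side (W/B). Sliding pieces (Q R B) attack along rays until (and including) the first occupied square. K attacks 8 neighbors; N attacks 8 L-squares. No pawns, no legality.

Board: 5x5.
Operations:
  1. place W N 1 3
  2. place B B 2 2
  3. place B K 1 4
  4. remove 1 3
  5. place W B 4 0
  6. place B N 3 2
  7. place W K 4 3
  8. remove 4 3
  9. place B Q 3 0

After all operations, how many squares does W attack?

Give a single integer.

Answer: 2

Derivation:
Op 1: place WN@(1,3)
Op 2: place BB@(2,2)
Op 3: place BK@(1,4)
Op 4: remove (1,3)
Op 5: place WB@(4,0)
Op 6: place BN@(3,2)
Op 7: place WK@(4,3)
Op 8: remove (4,3)
Op 9: place BQ@(3,0)
Per-piece attacks for W:
  WB@(4,0): attacks (3,1) (2,2) [ray(-1,1) blocked at (2,2)]
Union (2 distinct): (2,2) (3,1)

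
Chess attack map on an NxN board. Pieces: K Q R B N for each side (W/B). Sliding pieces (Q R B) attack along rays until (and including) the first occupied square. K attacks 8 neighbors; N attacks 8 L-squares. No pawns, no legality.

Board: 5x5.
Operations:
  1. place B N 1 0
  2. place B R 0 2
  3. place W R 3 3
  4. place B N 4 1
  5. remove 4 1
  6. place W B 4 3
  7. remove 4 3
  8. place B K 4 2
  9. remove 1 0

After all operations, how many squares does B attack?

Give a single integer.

Answer: 12

Derivation:
Op 1: place BN@(1,0)
Op 2: place BR@(0,2)
Op 3: place WR@(3,3)
Op 4: place BN@(4,1)
Op 5: remove (4,1)
Op 6: place WB@(4,3)
Op 7: remove (4,3)
Op 8: place BK@(4,2)
Op 9: remove (1,0)
Per-piece attacks for B:
  BR@(0,2): attacks (0,3) (0,4) (0,1) (0,0) (1,2) (2,2) (3,2) (4,2) [ray(1,0) blocked at (4,2)]
  BK@(4,2): attacks (4,3) (4,1) (3,2) (3,3) (3,1)
Union (12 distinct): (0,0) (0,1) (0,3) (0,4) (1,2) (2,2) (3,1) (3,2) (3,3) (4,1) (4,2) (4,3)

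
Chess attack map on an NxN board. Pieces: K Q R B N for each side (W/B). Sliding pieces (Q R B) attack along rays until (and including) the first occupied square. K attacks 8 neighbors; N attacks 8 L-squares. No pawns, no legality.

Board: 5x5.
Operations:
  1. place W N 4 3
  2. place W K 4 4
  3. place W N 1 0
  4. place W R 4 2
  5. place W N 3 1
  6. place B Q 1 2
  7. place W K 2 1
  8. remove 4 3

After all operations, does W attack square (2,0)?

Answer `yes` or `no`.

Answer: yes

Derivation:
Op 1: place WN@(4,3)
Op 2: place WK@(4,4)
Op 3: place WN@(1,0)
Op 4: place WR@(4,2)
Op 5: place WN@(3,1)
Op 6: place BQ@(1,2)
Op 7: place WK@(2,1)
Op 8: remove (4,3)
Per-piece attacks for W:
  WN@(1,0): attacks (2,2) (3,1) (0,2)
  WK@(2,1): attacks (2,2) (2,0) (3,1) (1,1) (3,2) (3,0) (1,2) (1,0)
  WN@(3,1): attacks (4,3) (2,3) (1,2) (1,0)
  WR@(4,2): attacks (4,3) (4,4) (4,1) (4,0) (3,2) (2,2) (1,2) [ray(0,1) blocked at (4,4); ray(-1,0) blocked at (1,2)]
  WK@(4,4): attacks (4,3) (3,4) (3,3)
W attacks (2,0): yes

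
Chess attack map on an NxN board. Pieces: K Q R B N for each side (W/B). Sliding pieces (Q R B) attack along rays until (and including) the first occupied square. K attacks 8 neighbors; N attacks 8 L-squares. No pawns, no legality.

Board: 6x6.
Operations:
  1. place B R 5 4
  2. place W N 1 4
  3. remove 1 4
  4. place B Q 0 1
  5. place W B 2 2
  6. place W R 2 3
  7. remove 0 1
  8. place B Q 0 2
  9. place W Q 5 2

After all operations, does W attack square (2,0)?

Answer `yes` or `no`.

Op 1: place BR@(5,4)
Op 2: place WN@(1,4)
Op 3: remove (1,4)
Op 4: place BQ@(0,1)
Op 5: place WB@(2,2)
Op 6: place WR@(2,3)
Op 7: remove (0,1)
Op 8: place BQ@(0,2)
Op 9: place WQ@(5,2)
Per-piece attacks for W:
  WB@(2,2): attacks (3,3) (4,4) (5,5) (3,1) (4,0) (1,3) (0,4) (1,1) (0,0)
  WR@(2,3): attacks (2,4) (2,5) (2,2) (3,3) (4,3) (5,3) (1,3) (0,3) [ray(0,-1) blocked at (2,2)]
  WQ@(5,2): attacks (5,3) (5,4) (5,1) (5,0) (4,2) (3,2) (2,2) (4,3) (3,4) (2,5) (4,1) (3,0) [ray(0,1) blocked at (5,4); ray(-1,0) blocked at (2,2)]
W attacks (2,0): no

Answer: no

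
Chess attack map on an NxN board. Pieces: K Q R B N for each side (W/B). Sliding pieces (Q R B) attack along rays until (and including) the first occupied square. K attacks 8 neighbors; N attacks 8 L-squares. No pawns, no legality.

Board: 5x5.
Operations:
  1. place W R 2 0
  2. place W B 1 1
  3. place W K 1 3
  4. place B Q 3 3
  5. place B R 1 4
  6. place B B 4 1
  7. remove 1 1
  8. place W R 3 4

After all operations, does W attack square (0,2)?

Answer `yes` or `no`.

Op 1: place WR@(2,0)
Op 2: place WB@(1,1)
Op 3: place WK@(1,3)
Op 4: place BQ@(3,3)
Op 5: place BR@(1,4)
Op 6: place BB@(4,1)
Op 7: remove (1,1)
Op 8: place WR@(3,4)
Per-piece attacks for W:
  WK@(1,3): attacks (1,4) (1,2) (2,3) (0,3) (2,4) (2,2) (0,4) (0,2)
  WR@(2,0): attacks (2,1) (2,2) (2,3) (2,4) (3,0) (4,0) (1,0) (0,0)
  WR@(3,4): attacks (3,3) (4,4) (2,4) (1,4) [ray(0,-1) blocked at (3,3); ray(-1,0) blocked at (1,4)]
W attacks (0,2): yes

Answer: yes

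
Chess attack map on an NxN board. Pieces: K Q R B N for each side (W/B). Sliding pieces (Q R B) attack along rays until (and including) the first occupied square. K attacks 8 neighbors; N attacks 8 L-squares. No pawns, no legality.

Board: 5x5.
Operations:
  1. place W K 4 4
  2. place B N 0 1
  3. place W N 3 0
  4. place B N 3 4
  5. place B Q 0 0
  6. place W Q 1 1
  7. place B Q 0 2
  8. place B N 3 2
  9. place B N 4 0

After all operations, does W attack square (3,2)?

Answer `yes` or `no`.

Answer: no

Derivation:
Op 1: place WK@(4,4)
Op 2: place BN@(0,1)
Op 3: place WN@(3,0)
Op 4: place BN@(3,4)
Op 5: place BQ@(0,0)
Op 6: place WQ@(1,1)
Op 7: place BQ@(0,2)
Op 8: place BN@(3,2)
Op 9: place BN@(4,0)
Per-piece attacks for W:
  WQ@(1,1): attacks (1,2) (1,3) (1,4) (1,0) (2,1) (3,1) (4,1) (0,1) (2,2) (3,3) (4,4) (2,0) (0,2) (0,0) [ray(-1,0) blocked at (0,1); ray(1,1) blocked at (4,4); ray(-1,1) blocked at (0,2); ray(-1,-1) blocked at (0,0)]
  WN@(3,0): attacks (4,2) (2,2) (1,1)
  WK@(4,4): attacks (4,3) (3,4) (3,3)
W attacks (3,2): no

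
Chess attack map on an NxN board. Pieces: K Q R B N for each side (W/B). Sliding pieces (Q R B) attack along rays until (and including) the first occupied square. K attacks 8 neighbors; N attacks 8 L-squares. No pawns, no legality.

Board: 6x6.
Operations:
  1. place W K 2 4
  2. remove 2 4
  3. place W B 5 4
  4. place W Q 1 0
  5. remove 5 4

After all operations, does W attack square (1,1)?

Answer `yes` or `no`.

Op 1: place WK@(2,4)
Op 2: remove (2,4)
Op 3: place WB@(5,4)
Op 4: place WQ@(1,0)
Op 5: remove (5,4)
Per-piece attacks for W:
  WQ@(1,0): attacks (1,1) (1,2) (1,3) (1,4) (1,5) (2,0) (3,0) (4,0) (5,0) (0,0) (2,1) (3,2) (4,3) (5,4) (0,1)
W attacks (1,1): yes

Answer: yes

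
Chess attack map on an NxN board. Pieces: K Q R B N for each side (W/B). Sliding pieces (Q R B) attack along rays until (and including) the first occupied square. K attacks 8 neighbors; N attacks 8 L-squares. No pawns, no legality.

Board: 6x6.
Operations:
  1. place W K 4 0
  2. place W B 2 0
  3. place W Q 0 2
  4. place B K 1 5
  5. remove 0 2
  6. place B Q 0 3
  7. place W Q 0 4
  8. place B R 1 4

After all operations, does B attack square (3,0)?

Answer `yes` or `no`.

Answer: yes

Derivation:
Op 1: place WK@(4,0)
Op 2: place WB@(2,0)
Op 3: place WQ@(0,2)
Op 4: place BK@(1,5)
Op 5: remove (0,2)
Op 6: place BQ@(0,3)
Op 7: place WQ@(0,4)
Op 8: place BR@(1,4)
Per-piece attacks for B:
  BQ@(0,3): attacks (0,4) (0,2) (0,1) (0,0) (1,3) (2,3) (3,3) (4,3) (5,3) (1,4) (1,2) (2,1) (3,0) [ray(0,1) blocked at (0,4); ray(1,1) blocked at (1,4)]
  BR@(1,4): attacks (1,5) (1,3) (1,2) (1,1) (1,0) (2,4) (3,4) (4,4) (5,4) (0,4) [ray(0,1) blocked at (1,5); ray(-1,0) blocked at (0,4)]
  BK@(1,5): attacks (1,4) (2,5) (0,5) (2,4) (0,4)
B attacks (3,0): yes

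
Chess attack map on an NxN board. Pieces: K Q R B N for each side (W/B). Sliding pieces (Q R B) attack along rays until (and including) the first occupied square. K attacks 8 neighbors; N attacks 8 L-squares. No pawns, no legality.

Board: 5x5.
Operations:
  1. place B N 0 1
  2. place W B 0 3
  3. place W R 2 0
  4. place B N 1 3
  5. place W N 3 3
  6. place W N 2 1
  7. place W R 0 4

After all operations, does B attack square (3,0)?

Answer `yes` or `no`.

Answer: no

Derivation:
Op 1: place BN@(0,1)
Op 2: place WB@(0,3)
Op 3: place WR@(2,0)
Op 4: place BN@(1,3)
Op 5: place WN@(3,3)
Op 6: place WN@(2,1)
Op 7: place WR@(0,4)
Per-piece attacks for B:
  BN@(0,1): attacks (1,3) (2,2) (2,0)
  BN@(1,3): attacks (3,4) (2,1) (3,2) (0,1)
B attacks (3,0): no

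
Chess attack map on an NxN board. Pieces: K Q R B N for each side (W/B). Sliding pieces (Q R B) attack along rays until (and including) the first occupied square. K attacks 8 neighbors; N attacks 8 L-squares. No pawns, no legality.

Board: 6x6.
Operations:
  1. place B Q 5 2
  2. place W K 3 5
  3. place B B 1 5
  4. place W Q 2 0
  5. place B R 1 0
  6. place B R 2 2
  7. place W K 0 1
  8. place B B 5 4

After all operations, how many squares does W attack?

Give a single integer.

Answer: 18

Derivation:
Op 1: place BQ@(5,2)
Op 2: place WK@(3,5)
Op 3: place BB@(1,5)
Op 4: place WQ@(2,0)
Op 5: place BR@(1,0)
Op 6: place BR@(2,2)
Op 7: place WK@(0,1)
Op 8: place BB@(5,4)
Per-piece attacks for W:
  WK@(0,1): attacks (0,2) (0,0) (1,1) (1,2) (1,0)
  WQ@(2,0): attacks (2,1) (2,2) (3,0) (4,0) (5,0) (1,0) (3,1) (4,2) (5,3) (1,1) (0,2) [ray(0,1) blocked at (2,2); ray(-1,0) blocked at (1,0)]
  WK@(3,5): attacks (3,4) (4,5) (2,5) (4,4) (2,4)
Union (18 distinct): (0,0) (0,2) (1,0) (1,1) (1,2) (2,1) (2,2) (2,4) (2,5) (3,0) (3,1) (3,4) (4,0) (4,2) (4,4) (4,5) (5,0) (5,3)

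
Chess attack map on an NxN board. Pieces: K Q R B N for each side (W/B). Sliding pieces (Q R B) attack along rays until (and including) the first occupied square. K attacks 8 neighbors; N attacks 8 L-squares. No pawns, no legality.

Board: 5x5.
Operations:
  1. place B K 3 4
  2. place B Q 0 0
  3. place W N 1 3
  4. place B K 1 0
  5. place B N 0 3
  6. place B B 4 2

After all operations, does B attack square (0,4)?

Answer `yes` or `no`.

Answer: no

Derivation:
Op 1: place BK@(3,4)
Op 2: place BQ@(0,0)
Op 3: place WN@(1,3)
Op 4: place BK@(1,0)
Op 5: place BN@(0,3)
Op 6: place BB@(4,2)
Per-piece attacks for B:
  BQ@(0,0): attacks (0,1) (0,2) (0,3) (1,0) (1,1) (2,2) (3,3) (4,4) [ray(0,1) blocked at (0,3); ray(1,0) blocked at (1,0)]
  BN@(0,3): attacks (2,4) (1,1) (2,2)
  BK@(1,0): attacks (1,1) (2,0) (0,0) (2,1) (0,1)
  BK@(3,4): attacks (3,3) (4,4) (2,4) (4,3) (2,3)
  BB@(4,2): attacks (3,3) (2,4) (3,1) (2,0)
B attacks (0,4): no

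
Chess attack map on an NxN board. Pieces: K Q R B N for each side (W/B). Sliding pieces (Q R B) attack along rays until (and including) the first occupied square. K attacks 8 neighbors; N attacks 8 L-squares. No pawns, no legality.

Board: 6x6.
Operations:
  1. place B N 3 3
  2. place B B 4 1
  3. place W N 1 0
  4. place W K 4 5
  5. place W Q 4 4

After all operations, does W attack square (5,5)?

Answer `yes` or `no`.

Answer: yes

Derivation:
Op 1: place BN@(3,3)
Op 2: place BB@(4,1)
Op 3: place WN@(1,0)
Op 4: place WK@(4,5)
Op 5: place WQ@(4,4)
Per-piece attacks for W:
  WN@(1,0): attacks (2,2) (3,1) (0,2)
  WQ@(4,4): attacks (4,5) (4,3) (4,2) (4,1) (5,4) (3,4) (2,4) (1,4) (0,4) (5,5) (5,3) (3,5) (3,3) [ray(0,1) blocked at (4,5); ray(0,-1) blocked at (4,1); ray(-1,-1) blocked at (3,3)]
  WK@(4,5): attacks (4,4) (5,5) (3,5) (5,4) (3,4)
W attacks (5,5): yes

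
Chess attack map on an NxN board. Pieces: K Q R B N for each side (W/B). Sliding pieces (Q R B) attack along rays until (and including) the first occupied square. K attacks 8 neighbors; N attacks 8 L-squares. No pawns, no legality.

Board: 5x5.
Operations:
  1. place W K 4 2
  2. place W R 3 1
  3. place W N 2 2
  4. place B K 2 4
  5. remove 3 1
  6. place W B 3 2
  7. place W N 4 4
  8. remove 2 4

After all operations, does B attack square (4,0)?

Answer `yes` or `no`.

Answer: no

Derivation:
Op 1: place WK@(4,2)
Op 2: place WR@(3,1)
Op 3: place WN@(2,2)
Op 4: place BK@(2,4)
Op 5: remove (3,1)
Op 6: place WB@(3,2)
Op 7: place WN@(4,4)
Op 8: remove (2,4)
Per-piece attacks for B:
B attacks (4,0): no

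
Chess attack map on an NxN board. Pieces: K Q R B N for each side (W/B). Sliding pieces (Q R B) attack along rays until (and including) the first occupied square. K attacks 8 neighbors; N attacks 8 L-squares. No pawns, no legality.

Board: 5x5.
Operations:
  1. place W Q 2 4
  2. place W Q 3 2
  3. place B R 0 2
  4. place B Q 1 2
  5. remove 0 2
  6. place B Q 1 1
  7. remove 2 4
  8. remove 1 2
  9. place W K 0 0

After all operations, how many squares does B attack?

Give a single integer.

Answer: 14

Derivation:
Op 1: place WQ@(2,4)
Op 2: place WQ@(3,2)
Op 3: place BR@(0,2)
Op 4: place BQ@(1,2)
Op 5: remove (0,2)
Op 6: place BQ@(1,1)
Op 7: remove (2,4)
Op 8: remove (1,2)
Op 9: place WK@(0,0)
Per-piece attacks for B:
  BQ@(1,1): attacks (1,2) (1,3) (1,4) (1,0) (2,1) (3,1) (4,1) (0,1) (2,2) (3,3) (4,4) (2,0) (0,2) (0,0) [ray(-1,-1) blocked at (0,0)]
Union (14 distinct): (0,0) (0,1) (0,2) (1,0) (1,2) (1,3) (1,4) (2,0) (2,1) (2,2) (3,1) (3,3) (4,1) (4,4)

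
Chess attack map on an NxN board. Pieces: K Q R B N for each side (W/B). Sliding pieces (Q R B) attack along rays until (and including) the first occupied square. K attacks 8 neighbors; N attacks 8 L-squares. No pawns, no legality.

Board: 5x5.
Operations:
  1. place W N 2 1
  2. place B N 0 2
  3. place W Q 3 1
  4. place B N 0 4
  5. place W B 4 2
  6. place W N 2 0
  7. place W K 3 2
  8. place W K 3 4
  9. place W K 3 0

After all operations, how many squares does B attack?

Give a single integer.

Answer: 5

Derivation:
Op 1: place WN@(2,1)
Op 2: place BN@(0,2)
Op 3: place WQ@(3,1)
Op 4: place BN@(0,4)
Op 5: place WB@(4,2)
Op 6: place WN@(2,0)
Op 7: place WK@(3,2)
Op 8: place WK@(3,4)
Op 9: place WK@(3,0)
Per-piece attacks for B:
  BN@(0,2): attacks (1,4) (2,3) (1,0) (2,1)
  BN@(0,4): attacks (1,2) (2,3)
Union (5 distinct): (1,0) (1,2) (1,4) (2,1) (2,3)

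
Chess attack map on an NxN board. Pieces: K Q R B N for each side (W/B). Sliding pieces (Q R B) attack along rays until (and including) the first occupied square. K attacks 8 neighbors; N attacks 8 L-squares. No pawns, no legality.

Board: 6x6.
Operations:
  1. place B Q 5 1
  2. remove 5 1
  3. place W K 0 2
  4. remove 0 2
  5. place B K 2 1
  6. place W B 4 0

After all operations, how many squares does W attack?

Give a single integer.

Op 1: place BQ@(5,1)
Op 2: remove (5,1)
Op 3: place WK@(0,2)
Op 4: remove (0,2)
Op 5: place BK@(2,1)
Op 6: place WB@(4,0)
Per-piece attacks for W:
  WB@(4,0): attacks (5,1) (3,1) (2,2) (1,3) (0,4)
Union (5 distinct): (0,4) (1,3) (2,2) (3,1) (5,1)

Answer: 5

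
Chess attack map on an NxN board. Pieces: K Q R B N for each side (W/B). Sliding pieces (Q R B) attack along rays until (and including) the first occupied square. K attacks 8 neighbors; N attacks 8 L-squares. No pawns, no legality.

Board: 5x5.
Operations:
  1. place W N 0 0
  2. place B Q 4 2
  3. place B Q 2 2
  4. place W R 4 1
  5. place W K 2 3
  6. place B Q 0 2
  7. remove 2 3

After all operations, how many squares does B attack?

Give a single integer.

Op 1: place WN@(0,0)
Op 2: place BQ@(4,2)
Op 3: place BQ@(2,2)
Op 4: place WR@(4,1)
Op 5: place WK@(2,3)
Op 6: place BQ@(0,2)
Op 7: remove (2,3)
Per-piece attacks for B:
  BQ@(0,2): attacks (0,3) (0,4) (0,1) (0,0) (1,2) (2,2) (1,3) (2,4) (1,1) (2,0) [ray(0,-1) blocked at (0,0); ray(1,0) blocked at (2,2)]
  BQ@(2,2): attacks (2,3) (2,4) (2,1) (2,0) (3,2) (4,2) (1,2) (0,2) (3,3) (4,4) (3,1) (4,0) (1,3) (0,4) (1,1) (0,0) [ray(1,0) blocked at (4,2); ray(-1,0) blocked at (0,2); ray(-1,-1) blocked at (0,0)]
  BQ@(4,2): attacks (4,3) (4,4) (4,1) (3,2) (2,2) (3,3) (2,4) (3,1) (2,0) [ray(0,-1) blocked at (4,1); ray(-1,0) blocked at (2,2)]
Union (21 distinct): (0,0) (0,1) (0,2) (0,3) (0,4) (1,1) (1,2) (1,3) (2,0) (2,1) (2,2) (2,3) (2,4) (3,1) (3,2) (3,3) (4,0) (4,1) (4,2) (4,3) (4,4)

Answer: 21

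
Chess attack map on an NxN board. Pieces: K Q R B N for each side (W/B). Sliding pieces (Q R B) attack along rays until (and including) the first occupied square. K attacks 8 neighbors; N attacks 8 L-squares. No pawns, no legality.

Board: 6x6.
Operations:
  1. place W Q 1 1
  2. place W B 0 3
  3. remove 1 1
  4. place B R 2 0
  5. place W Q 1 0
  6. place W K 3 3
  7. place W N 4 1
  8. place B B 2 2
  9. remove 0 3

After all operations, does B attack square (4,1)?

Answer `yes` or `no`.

Op 1: place WQ@(1,1)
Op 2: place WB@(0,3)
Op 3: remove (1,1)
Op 4: place BR@(2,0)
Op 5: place WQ@(1,0)
Op 6: place WK@(3,3)
Op 7: place WN@(4,1)
Op 8: place BB@(2,2)
Op 9: remove (0,3)
Per-piece attacks for B:
  BR@(2,0): attacks (2,1) (2,2) (3,0) (4,0) (5,0) (1,0) [ray(0,1) blocked at (2,2); ray(-1,0) blocked at (1,0)]
  BB@(2,2): attacks (3,3) (3,1) (4,0) (1,3) (0,4) (1,1) (0,0) [ray(1,1) blocked at (3,3)]
B attacks (4,1): no

Answer: no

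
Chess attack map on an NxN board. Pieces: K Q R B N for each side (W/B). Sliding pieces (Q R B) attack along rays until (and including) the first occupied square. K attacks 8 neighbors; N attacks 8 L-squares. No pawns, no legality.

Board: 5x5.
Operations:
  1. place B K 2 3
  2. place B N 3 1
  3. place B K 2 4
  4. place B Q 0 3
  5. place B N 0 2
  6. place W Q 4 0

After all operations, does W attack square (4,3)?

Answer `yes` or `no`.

Answer: yes

Derivation:
Op 1: place BK@(2,3)
Op 2: place BN@(3,1)
Op 3: place BK@(2,4)
Op 4: place BQ@(0,3)
Op 5: place BN@(0,2)
Op 6: place WQ@(4,0)
Per-piece attacks for W:
  WQ@(4,0): attacks (4,1) (4,2) (4,3) (4,4) (3,0) (2,0) (1,0) (0,0) (3,1) [ray(-1,1) blocked at (3,1)]
W attacks (4,3): yes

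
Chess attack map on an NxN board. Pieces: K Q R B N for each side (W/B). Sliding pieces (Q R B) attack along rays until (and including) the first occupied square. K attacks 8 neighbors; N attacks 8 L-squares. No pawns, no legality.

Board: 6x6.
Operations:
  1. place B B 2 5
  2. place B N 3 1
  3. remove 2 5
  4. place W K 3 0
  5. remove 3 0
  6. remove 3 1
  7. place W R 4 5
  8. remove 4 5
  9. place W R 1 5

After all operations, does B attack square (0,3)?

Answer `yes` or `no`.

Op 1: place BB@(2,5)
Op 2: place BN@(3,1)
Op 3: remove (2,5)
Op 4: place WK@(3,0)
Op 5: remove (3,0)
Op 6: remove (3,1)
Op 7: place WR@(4,5)
Op 8: remove (4,5)
Op 9: place WR@(1,5)
Per-piece attacks for B:
B attacks (0,3): no

Answer: no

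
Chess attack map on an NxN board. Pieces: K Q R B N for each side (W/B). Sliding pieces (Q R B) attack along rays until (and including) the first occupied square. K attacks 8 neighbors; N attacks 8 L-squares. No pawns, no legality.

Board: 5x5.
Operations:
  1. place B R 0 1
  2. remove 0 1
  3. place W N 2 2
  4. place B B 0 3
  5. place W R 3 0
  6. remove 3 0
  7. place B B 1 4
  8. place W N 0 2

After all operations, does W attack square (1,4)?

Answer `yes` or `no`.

Op 1: place BR@(0,1)
Op 2: remove (0,1)
Op 3: place WN@(2,2)
Op 4: place BB@(0,3)
Op 5: place WR@(3,0)
Op 6: remove (3,0)
Op 7: place BB@(1,4)
Op 8: place WN@(0,2)
Per-piece attacks for W:
  WN@(0,2): attacks (1,4) (2,3) (1,0) (2,1)
  WN@(2,2): attacks (3,4) (4,3) (1,4) (0,3) (3,0) (4,1) (1,0) (0,1)
W attacks (1,4): yes

Answer: yes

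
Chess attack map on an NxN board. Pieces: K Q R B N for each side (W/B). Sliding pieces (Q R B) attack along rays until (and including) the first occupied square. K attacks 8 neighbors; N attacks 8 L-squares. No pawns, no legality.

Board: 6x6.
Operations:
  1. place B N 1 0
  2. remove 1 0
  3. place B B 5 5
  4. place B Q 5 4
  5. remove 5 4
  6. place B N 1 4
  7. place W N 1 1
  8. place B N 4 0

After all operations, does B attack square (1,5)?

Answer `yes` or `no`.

Op 1: place BN@(1,0)
Op 2: remove (1,0)
Op 3: place BB@(5,5)
Op 4: place BQ@(5,4)
Op 5: remove (5,4)
Op 6: place BN@(1,4)
Op 7: place WN@(1,1)
Op 8: place BN@(4,0)
Per-piece attacks for B:
  BN@(1,4): attacks (3,5) (2,2) (3,3) (0,2)
  BN@(4,0): attacks (5,2) (3,2) (2,1)
  BB@(5,5): attacks (4,4) (3,3) (2,2) (1,1) [ray(-1,-1) blocked at (1,1)]
B attacks (1,5): no

Answer: no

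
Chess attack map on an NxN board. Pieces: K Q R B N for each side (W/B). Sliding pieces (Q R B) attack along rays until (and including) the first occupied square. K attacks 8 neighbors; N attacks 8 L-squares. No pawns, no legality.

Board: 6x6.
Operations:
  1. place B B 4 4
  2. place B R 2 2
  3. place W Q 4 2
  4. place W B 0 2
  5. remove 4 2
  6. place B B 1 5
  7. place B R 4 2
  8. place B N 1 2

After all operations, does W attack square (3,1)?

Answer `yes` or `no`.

Answer: no

Derivation:
Op 1: place BB@(4,4)
Op 2: place BR@(2,2)
Op 3: place WQ@(4,2)
Op 4: place WB@(0,2)
Op 5: remove (4,2)
Op 6: place BB@(1,5)
Op 7: place BR@(4,2)
Op 8: place BN@(1,2)
Per-piece attacks for W:
  WB@(0,2): attacks (1,3) (2,4) (3,5) (1,1) (2,0)
W attacks (3,1): no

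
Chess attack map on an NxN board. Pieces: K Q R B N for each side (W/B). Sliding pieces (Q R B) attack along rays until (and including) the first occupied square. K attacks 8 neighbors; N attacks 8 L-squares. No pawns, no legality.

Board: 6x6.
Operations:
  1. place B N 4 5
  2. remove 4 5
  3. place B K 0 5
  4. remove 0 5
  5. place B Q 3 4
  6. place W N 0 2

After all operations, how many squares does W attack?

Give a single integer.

Op 1: place BN@(4,5)
Op 2: remove (4,5)
Op 3: place BK@(0,5)
Op 4: remove (0,5)
Op 5: place BQ@(3,4)
Op 6: place WN@(0,2)
Per-piece attacks for W:
  WN@(0,2): attacks (1,4) (2,3) (1,0) (2,1)
Union (4 distinct): (1,0) (1,4) (2,1) (2,3)

Answer: 4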